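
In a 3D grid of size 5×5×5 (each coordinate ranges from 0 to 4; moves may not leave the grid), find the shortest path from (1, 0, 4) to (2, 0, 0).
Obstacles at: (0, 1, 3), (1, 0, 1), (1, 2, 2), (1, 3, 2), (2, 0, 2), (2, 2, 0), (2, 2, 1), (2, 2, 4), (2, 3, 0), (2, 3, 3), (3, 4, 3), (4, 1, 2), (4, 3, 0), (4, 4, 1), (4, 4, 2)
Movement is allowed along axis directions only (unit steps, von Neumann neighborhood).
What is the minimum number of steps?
7
(one shortest path: (1, 0, 4) → (0, 0, 4) → (0, 0, 3) → (0, 0, 2) → (0, 0, 1) → (0, 0, 0) → (1, 0, 0) → (2, 0, 0))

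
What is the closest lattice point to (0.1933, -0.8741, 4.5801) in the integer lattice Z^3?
(0, -1, 5)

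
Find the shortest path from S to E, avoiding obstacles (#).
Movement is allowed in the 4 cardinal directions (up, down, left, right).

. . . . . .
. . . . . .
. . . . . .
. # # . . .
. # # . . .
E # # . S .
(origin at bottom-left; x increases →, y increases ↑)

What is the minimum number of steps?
10
(one shortest path: (4, 0) → (3, 0) → (3, 1) → (3, 2) → (3, 3) → (2, 3) → (1, 3) → (0, 3) → (0, 2) → (0, 1) → (0, 0))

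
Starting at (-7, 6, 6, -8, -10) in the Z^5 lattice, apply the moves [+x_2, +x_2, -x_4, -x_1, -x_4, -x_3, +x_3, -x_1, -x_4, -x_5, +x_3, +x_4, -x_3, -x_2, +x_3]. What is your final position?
(-9, 7, 7, -10, -11)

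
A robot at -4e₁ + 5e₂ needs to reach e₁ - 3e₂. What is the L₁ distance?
13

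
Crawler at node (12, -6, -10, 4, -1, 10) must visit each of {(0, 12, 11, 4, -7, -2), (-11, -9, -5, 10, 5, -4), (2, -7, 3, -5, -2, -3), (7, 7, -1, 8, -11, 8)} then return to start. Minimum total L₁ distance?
232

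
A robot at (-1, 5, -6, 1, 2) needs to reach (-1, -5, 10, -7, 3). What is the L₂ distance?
20.5183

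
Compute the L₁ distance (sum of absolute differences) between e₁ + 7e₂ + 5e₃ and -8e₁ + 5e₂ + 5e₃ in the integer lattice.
11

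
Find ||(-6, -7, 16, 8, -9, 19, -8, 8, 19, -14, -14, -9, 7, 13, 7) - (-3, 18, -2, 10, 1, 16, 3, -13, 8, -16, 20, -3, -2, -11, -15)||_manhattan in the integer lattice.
201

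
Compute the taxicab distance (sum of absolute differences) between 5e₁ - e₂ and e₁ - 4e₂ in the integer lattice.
7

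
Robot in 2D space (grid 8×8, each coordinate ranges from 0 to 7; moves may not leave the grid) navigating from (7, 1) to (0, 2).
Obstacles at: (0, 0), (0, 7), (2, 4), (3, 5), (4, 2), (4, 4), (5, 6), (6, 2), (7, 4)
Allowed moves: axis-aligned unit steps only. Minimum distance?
8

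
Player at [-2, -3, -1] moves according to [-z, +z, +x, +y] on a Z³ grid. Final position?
(-1, -2, -1)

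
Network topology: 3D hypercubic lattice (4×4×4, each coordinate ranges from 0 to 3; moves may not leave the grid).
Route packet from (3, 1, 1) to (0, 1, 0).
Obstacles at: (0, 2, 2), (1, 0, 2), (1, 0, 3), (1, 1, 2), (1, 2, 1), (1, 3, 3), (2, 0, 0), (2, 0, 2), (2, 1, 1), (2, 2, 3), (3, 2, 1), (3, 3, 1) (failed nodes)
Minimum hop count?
4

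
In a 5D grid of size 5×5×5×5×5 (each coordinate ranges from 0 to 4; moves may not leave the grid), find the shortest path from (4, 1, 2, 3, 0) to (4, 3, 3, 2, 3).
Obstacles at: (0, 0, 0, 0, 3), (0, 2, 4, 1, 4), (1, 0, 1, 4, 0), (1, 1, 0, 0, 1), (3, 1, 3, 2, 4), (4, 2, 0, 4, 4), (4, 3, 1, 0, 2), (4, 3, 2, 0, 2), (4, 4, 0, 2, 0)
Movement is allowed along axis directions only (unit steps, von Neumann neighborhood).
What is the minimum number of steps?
7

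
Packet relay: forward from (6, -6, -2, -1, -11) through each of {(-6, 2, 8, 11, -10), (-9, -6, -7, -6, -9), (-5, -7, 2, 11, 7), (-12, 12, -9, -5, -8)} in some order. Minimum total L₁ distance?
136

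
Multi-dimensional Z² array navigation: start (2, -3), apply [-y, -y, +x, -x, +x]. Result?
(3, -5)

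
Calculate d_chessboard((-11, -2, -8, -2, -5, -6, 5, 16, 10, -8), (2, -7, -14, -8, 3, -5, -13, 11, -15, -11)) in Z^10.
25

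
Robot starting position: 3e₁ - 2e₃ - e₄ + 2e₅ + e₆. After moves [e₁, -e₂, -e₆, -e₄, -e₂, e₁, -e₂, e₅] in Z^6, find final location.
(5, -3, -2, -2, 3, 0)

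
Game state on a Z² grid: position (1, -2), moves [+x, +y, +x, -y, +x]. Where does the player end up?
(4, -2)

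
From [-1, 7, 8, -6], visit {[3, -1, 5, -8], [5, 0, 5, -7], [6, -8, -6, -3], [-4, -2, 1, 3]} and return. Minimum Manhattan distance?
102
(one optimal route: (-1, 7, 8, -6) → (3, -1, 5, -8) → (5, 0, 5, -7) → (6, -8, -6, -3) → (-4, -2, 1, 3) → (-1, 7, 8, -6))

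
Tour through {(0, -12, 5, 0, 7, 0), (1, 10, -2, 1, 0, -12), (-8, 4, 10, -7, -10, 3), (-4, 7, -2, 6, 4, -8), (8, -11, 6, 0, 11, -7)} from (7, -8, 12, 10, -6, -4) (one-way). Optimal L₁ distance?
189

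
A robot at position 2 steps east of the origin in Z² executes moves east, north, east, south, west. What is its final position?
(3, 0)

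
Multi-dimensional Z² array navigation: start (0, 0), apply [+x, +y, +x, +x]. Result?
(3, 1)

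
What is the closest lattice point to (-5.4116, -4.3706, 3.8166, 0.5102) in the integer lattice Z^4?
(-5, -4, 4, 1)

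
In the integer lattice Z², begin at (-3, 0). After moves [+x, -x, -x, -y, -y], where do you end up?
(-4, -2)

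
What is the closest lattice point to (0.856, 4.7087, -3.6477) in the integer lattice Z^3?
(1, 5, -4)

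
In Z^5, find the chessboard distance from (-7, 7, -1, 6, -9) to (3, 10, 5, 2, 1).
10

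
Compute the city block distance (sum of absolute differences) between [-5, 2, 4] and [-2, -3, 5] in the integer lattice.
9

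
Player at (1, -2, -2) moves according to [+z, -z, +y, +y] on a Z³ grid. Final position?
(1, 0, -2)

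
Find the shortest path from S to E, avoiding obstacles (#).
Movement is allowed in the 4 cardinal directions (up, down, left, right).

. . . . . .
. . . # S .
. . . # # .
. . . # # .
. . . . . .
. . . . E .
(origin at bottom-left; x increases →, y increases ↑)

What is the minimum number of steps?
6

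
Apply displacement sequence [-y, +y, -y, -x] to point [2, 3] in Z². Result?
(1, 2)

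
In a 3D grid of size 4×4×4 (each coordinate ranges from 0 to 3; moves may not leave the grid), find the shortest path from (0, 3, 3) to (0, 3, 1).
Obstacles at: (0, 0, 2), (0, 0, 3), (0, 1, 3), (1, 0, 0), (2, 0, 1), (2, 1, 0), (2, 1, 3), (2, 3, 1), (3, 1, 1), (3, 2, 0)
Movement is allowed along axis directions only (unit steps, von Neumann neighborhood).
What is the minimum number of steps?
2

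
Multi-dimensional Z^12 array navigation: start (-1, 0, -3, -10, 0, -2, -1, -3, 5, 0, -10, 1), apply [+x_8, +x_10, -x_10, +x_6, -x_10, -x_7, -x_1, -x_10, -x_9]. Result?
(-2, 0, -3, -10, 0, -1, -2, -2, 4, -2, -10, 1)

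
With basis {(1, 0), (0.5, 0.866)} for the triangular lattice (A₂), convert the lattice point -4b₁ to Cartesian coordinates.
(-4, 0)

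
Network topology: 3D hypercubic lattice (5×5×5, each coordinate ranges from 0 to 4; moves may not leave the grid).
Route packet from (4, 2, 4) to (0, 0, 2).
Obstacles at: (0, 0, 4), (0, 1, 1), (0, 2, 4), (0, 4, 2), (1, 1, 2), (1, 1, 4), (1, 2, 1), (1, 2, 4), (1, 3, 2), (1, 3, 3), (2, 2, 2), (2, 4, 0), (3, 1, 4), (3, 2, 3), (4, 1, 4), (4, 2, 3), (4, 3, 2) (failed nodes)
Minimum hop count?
8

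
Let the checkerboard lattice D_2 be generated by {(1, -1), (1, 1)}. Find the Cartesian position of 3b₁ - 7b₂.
(-4, -10)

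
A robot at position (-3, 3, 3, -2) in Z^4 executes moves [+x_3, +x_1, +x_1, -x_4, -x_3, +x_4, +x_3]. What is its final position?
(-1, 3, 4, -2)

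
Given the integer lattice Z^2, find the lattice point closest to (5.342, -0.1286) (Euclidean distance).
(5, 0)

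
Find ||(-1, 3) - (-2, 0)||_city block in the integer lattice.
4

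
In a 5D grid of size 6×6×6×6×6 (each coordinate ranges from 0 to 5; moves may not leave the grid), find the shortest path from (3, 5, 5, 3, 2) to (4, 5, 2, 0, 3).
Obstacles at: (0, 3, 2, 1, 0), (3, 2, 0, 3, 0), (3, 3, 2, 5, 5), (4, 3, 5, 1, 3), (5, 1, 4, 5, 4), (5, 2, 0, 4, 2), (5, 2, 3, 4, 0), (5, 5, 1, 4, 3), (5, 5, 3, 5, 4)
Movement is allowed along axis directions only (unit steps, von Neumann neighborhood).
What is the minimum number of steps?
8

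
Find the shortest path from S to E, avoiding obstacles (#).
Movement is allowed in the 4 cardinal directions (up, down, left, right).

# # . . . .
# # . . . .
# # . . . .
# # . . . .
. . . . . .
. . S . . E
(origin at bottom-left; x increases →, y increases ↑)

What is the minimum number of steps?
3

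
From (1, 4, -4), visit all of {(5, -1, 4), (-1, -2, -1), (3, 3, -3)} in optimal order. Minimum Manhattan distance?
27
(one optimal route: (1, 4, -4) → (3, 3, -3) → (-1, -2, -1) → (5, -1, 4))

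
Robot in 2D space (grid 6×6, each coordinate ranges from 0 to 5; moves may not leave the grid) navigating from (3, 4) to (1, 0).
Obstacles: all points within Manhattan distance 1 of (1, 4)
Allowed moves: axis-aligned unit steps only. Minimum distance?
6
(one shortest path: (3, 4) → (3, 3) → (2, 3) → (2, 2) → (1, 2) → (1, 1) → (1, 0))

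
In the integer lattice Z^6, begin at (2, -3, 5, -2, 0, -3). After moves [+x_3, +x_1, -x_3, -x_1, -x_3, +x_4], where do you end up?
(2, -3, 4, -1, 0, -3)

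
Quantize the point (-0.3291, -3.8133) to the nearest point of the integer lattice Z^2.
(0, -4)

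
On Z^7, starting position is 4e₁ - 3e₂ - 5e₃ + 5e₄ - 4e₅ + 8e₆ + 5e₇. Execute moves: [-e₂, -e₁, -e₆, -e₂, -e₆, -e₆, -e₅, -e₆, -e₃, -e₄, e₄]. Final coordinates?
(3, -5, -6, 5, -5, 4, 5)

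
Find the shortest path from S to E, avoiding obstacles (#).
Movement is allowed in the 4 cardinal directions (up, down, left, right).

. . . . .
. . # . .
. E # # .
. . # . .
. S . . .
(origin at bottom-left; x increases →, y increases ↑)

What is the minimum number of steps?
2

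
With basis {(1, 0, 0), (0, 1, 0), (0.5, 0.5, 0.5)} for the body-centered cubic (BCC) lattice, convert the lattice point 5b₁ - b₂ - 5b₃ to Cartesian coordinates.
(2.5, -3.5, -2.5)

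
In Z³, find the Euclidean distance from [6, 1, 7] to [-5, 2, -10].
20.2731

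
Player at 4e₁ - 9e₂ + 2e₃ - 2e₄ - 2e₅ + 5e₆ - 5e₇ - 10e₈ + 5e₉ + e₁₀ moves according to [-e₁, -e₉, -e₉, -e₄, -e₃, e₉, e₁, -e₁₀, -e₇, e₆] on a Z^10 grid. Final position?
(4, -9, 1, -3, -2, 6, -6, -10, 4, 0)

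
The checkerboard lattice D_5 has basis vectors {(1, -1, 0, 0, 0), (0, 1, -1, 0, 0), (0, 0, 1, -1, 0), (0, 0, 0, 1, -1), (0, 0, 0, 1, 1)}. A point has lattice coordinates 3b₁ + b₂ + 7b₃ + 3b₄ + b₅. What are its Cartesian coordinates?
(3, -2, 6, -3, -2)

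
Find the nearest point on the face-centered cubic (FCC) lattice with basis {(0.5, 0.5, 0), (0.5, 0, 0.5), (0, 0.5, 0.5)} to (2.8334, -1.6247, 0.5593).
(3, -1.5, 0.5)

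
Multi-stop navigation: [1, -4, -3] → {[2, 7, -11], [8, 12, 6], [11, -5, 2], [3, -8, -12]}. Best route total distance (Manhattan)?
84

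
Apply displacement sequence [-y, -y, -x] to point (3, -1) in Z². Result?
(2, -3)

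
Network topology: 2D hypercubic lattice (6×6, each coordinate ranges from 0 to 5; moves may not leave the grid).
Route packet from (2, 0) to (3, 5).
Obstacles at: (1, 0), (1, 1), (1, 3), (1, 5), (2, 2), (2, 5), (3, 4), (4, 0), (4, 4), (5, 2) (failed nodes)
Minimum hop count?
10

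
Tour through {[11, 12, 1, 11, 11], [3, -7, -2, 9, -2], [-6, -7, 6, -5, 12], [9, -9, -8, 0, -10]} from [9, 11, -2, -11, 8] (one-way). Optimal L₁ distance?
165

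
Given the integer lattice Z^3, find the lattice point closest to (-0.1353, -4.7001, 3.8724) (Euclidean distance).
(0, -5, 4)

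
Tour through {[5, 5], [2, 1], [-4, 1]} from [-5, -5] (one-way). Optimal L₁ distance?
20
(one optimal route: (-5, -5) → (-4, 1) → (2, 1) → (5, 5))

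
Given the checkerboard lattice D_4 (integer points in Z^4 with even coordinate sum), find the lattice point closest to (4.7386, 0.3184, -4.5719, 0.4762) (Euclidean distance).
(5, 0, -5, 0)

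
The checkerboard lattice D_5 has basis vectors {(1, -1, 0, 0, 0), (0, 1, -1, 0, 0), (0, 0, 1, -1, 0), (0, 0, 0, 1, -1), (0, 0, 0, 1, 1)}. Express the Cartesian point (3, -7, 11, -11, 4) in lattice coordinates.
3b₁ - 4b₂ + 7b₃ - 4b₄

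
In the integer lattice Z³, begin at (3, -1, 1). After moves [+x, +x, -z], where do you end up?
(5, -1, 0)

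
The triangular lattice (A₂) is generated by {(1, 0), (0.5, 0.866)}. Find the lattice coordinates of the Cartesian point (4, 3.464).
2b₁ + 4b₂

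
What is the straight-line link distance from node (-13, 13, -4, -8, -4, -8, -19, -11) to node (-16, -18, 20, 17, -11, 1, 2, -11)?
52.3641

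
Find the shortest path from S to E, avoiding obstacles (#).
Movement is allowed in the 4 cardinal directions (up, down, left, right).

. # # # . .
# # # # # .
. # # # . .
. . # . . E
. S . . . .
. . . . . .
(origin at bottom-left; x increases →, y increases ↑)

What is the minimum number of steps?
5
(one shortest path: (1, 1) → (2, 1) → (3, 1) → (4, 1) → (5, 1) → (5, 2))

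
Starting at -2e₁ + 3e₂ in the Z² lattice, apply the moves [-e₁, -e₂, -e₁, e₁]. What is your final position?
(-3, 2)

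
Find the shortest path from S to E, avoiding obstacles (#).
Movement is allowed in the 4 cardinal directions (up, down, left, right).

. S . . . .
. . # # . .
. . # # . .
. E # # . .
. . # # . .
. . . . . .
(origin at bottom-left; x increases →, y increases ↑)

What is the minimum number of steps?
3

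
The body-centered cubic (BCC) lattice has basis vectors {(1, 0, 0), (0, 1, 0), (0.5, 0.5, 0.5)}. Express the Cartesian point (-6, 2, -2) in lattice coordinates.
-4b₁ + 4b₂ - 4b₃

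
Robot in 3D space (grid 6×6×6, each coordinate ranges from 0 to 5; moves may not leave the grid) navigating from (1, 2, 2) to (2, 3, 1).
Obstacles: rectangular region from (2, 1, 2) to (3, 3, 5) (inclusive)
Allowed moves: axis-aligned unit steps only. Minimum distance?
3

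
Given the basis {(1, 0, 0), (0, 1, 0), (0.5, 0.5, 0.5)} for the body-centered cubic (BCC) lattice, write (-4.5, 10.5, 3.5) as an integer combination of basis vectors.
-8b₁ + 7b₂ + 7b₃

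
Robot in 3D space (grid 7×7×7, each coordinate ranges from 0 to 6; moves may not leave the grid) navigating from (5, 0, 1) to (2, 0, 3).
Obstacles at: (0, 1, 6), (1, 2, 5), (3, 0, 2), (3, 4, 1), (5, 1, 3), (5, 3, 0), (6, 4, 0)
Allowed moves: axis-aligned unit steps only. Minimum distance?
5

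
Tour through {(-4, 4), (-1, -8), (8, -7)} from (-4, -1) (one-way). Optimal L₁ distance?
30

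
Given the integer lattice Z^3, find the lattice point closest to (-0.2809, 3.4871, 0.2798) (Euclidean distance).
(0, 3, 0)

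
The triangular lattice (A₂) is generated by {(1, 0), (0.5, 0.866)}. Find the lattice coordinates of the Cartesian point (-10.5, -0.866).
-10b₁ - b₂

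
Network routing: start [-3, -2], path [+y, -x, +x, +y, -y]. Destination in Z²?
(-3, -1)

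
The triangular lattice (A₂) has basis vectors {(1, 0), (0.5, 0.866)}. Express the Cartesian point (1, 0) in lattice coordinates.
b₁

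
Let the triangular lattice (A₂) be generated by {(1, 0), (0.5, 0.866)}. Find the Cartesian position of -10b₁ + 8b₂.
(-6, 6.928)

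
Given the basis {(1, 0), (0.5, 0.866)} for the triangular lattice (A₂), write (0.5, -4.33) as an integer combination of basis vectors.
3b₁ - 5b₂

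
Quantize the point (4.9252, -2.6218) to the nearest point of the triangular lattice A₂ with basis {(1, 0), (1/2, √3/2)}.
(4.5, -2.598)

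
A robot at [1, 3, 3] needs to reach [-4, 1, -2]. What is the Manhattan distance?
12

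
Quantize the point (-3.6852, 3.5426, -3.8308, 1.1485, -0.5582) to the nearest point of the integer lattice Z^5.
(-4, 4, -4, 1, -1)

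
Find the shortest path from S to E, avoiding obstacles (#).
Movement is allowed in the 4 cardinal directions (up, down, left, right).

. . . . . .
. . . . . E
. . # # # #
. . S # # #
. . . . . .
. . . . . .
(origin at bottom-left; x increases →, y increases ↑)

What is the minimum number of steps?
7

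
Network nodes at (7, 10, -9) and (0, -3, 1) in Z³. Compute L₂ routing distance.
17.8326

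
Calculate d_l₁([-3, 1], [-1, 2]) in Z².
3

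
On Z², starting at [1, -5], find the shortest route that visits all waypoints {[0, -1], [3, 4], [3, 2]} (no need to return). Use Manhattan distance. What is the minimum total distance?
13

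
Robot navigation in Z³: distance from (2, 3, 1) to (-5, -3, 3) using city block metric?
15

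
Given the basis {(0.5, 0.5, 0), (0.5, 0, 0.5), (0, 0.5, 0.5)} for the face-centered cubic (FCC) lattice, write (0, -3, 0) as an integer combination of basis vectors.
-3b₁ + 3b₂ - 3b₃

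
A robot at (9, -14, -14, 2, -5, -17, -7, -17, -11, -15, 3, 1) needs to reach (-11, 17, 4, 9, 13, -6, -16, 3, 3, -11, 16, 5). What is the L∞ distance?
31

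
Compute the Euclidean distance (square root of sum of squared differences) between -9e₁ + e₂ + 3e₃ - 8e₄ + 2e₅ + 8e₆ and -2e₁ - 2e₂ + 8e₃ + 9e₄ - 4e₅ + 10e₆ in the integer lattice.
20.2978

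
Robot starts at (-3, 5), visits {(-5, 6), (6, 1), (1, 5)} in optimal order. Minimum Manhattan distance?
19
(one optimal route: (-3, 5) → (-5, 6) → (1, 5) → (6, 1))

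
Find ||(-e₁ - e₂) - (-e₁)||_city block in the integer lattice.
1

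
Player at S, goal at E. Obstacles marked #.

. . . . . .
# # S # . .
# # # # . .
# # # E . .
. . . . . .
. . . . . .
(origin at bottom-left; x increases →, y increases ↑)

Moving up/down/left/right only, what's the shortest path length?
7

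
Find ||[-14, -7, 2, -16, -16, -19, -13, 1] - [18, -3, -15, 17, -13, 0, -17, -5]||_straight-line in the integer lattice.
53.2917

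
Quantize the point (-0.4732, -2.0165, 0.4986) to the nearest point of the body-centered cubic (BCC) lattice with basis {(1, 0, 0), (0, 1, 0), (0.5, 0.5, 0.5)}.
(-0.5, -2.5, 0.5)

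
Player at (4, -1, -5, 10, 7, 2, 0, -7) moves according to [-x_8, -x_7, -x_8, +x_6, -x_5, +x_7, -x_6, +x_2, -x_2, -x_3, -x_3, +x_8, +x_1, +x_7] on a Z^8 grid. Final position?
(5, -1, -7, 10, 6, 2, 1, -8)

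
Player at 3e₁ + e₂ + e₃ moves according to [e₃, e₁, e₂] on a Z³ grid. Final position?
(4, 2, 2)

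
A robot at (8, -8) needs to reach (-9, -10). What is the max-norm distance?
17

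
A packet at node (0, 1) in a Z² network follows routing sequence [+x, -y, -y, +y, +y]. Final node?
(1, 1)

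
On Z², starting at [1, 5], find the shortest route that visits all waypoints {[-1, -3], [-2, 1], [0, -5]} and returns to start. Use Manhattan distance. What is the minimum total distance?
26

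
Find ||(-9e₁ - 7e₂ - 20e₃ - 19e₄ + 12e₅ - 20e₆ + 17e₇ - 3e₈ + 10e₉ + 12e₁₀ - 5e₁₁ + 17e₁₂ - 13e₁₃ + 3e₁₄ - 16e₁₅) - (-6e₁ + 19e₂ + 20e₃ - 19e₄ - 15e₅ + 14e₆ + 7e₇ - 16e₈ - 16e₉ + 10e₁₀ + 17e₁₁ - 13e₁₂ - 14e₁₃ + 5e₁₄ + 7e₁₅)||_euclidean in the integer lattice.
83.8868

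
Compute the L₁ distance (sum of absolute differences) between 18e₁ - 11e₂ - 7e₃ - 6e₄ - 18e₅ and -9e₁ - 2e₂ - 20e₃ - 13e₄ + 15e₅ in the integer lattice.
89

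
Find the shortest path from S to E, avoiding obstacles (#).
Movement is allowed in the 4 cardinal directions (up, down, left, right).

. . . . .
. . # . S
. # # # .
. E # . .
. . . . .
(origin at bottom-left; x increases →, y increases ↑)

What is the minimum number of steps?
7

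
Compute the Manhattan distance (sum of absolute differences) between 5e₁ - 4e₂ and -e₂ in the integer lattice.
8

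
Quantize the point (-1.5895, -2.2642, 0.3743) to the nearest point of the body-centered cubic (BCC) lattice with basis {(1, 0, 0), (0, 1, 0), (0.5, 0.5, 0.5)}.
(-1.5, -2.5, 0.5)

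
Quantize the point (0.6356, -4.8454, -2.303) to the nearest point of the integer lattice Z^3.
(1, -5, -2)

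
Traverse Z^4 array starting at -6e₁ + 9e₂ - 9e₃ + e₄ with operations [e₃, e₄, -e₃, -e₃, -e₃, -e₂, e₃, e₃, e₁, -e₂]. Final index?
(-5, 7, -9, 2)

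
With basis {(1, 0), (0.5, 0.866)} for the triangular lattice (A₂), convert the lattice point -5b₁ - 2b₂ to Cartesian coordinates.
(-6, -1.732)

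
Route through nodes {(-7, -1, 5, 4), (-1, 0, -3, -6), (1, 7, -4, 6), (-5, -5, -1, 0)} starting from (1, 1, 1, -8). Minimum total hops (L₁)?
69
(one optimal route: (1, 1, 1, -8) → (-1, 0, -3, -6) → (-5, -5, -1, 0) → (-7, -1, 5, 4) → (1, 7, -4, 6))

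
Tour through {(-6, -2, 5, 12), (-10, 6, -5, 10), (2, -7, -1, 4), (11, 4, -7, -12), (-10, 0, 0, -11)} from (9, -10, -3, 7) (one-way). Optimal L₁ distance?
131
(one optimal route: (9, -10, -3, 7) → (2, -7, -1, 4) → (-6, -2, 5, 12) → (-10, 6, -5, 10) → (-10, 0, 0, -11) → (11, 4, -7, -12))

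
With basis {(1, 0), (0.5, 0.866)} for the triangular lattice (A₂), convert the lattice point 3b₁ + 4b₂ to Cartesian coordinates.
(5, 3.464)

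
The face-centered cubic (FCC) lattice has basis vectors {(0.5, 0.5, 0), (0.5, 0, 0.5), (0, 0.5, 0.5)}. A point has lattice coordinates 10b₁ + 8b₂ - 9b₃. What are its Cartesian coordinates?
(9, 0.5, -0.5)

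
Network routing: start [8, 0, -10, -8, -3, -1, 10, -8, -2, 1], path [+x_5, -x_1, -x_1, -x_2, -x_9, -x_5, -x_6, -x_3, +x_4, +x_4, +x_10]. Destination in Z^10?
(6, -1, -11, -6, -3, -2, 10, -8, -3, 2)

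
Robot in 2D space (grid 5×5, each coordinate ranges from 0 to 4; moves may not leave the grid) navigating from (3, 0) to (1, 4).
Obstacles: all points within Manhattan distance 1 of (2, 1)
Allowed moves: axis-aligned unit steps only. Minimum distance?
8
(one shortest path: (3, 0) → (4, 0) → (4, 1) → (4, 2) → (3, 2) → (3, 3) → (2, 3) → (1, 3) → (1, 4))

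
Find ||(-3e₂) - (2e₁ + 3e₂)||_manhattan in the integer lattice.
8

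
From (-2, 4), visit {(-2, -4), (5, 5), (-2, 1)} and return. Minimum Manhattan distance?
32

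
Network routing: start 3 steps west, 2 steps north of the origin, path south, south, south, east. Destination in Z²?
(-2, -1)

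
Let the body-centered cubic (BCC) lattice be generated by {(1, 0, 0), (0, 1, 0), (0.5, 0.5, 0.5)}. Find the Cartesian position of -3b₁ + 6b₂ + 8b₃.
(1, 10, 4)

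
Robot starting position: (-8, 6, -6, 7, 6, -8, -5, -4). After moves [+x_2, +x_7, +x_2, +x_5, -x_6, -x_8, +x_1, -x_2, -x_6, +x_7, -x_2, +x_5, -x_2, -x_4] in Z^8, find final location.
(-7, 5, -6, 6, 8, -10, -3, -5)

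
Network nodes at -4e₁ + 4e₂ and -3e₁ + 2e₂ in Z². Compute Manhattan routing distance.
3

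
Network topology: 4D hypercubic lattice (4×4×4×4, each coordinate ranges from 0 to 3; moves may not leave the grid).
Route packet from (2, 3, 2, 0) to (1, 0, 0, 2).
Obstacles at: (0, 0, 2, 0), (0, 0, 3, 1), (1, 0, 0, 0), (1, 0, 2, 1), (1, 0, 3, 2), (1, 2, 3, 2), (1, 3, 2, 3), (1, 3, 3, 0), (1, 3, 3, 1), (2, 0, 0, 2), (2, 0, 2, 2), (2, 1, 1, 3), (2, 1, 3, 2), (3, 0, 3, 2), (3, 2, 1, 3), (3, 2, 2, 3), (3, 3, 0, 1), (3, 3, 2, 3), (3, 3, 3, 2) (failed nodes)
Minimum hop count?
8
(one shortest path: (2, 3, 2, 0) → (1, 3, 2, 0) → (1, 2, 2, 0) → (1, 1, 2, 0) → (1, 0, 2, 0) → (1, 0, 1, 0) → (1, 0, 1, 1) → (1, 0, 0, 1) → (1, 0, 0, 2))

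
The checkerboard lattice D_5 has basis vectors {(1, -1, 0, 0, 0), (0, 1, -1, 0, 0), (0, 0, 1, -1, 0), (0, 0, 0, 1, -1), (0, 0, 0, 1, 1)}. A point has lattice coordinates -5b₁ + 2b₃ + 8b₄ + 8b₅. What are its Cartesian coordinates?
(-5, 5, 2, 14, 0)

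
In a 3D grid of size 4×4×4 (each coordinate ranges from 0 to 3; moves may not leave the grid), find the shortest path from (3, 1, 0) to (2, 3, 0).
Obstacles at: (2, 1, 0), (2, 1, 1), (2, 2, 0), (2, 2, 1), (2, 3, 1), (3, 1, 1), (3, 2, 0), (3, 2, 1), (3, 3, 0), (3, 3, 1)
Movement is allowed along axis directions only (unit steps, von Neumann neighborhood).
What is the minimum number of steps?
7
(one shortest path: (3, 1, 0) → (3, 0, 0) → (2, 0, 0) → (1, 0, 0) → (1, 1, 0) → (1, 2, 0) → (1, 3, 0) → (2, 3, 0))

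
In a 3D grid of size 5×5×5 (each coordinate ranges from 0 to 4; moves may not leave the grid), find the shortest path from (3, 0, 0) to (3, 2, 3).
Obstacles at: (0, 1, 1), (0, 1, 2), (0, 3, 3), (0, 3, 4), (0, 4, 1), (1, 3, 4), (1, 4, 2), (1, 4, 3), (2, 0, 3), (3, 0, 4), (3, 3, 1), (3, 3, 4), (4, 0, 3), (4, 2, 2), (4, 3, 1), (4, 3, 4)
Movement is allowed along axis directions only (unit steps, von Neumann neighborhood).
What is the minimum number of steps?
5
(one shortest path: (3, 0, 0) → (3, 1, 0) → (3, 2, 0) → (3, 2, 1) → (3, 2, 2) → (3, 2, 3))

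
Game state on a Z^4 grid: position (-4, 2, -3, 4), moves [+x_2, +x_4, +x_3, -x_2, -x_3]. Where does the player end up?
(-4, 2, -3, 5)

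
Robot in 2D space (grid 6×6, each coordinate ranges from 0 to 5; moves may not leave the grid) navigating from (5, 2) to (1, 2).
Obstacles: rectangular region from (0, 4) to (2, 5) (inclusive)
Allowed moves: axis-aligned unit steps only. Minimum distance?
4
(one shortest path: (5, 2) → (4, 2) → (3, 2) → (2, 2) → (1, 2))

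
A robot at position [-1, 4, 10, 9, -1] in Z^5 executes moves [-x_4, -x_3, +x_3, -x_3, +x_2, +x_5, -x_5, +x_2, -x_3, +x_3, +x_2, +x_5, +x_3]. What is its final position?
(-1, 7, 10, 8, 0)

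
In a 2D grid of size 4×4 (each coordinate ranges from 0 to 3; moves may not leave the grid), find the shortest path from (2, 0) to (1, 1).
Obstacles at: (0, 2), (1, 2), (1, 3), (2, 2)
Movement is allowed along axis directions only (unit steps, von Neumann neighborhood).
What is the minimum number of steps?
2
(one shortest path: (2, 0) → (1, 0) → (1, 1))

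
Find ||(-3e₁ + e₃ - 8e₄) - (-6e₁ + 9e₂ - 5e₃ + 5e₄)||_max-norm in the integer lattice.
13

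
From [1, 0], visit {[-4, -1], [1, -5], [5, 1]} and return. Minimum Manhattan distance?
30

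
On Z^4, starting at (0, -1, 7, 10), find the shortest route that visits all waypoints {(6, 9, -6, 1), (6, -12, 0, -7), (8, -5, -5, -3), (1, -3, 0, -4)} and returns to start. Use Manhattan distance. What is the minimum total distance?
118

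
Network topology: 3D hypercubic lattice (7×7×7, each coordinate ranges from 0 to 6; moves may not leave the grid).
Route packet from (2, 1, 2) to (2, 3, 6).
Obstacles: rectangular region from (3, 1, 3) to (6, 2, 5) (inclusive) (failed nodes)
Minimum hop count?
6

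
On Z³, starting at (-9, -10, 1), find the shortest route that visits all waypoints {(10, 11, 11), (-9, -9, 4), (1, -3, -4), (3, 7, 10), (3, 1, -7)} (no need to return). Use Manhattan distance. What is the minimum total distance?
72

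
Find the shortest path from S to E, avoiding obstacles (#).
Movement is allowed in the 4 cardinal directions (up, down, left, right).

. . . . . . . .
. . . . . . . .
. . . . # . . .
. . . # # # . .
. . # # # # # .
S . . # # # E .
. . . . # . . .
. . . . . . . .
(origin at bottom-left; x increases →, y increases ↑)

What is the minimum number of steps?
10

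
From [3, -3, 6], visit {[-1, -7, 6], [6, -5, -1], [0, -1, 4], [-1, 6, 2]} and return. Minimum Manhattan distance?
60
(one optimal route: (3, -3, 6) → (-1, -7, 6) → (0, -1, 4) → (-1, 6, 2) → (6, -5, -1) → (3, -3, 6))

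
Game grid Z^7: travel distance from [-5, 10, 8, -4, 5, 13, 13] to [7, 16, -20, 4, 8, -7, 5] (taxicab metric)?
85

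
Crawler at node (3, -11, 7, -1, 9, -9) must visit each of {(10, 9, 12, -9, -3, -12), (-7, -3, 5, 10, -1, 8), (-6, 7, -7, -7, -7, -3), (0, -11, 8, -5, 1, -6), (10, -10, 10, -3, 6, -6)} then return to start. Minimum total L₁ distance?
238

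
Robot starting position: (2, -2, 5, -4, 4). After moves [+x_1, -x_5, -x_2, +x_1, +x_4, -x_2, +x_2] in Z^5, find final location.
(4, -3, 5, -3, 3)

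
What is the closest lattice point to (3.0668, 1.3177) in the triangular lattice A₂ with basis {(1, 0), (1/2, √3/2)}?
(3, 1.732)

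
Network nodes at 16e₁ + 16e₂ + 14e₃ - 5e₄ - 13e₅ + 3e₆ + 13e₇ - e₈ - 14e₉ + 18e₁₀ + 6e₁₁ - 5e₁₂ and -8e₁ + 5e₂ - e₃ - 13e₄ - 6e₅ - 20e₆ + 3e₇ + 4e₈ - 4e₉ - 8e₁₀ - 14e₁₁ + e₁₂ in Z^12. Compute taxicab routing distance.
165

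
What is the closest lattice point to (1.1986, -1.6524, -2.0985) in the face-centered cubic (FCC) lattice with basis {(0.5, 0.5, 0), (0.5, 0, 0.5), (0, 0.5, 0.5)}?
(1.5, -1.5, -2)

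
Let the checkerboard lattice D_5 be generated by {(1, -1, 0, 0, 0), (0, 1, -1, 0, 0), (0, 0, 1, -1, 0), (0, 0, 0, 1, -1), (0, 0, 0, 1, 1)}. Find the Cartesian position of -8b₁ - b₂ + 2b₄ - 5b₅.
(-8, 7, 1, -3, -7)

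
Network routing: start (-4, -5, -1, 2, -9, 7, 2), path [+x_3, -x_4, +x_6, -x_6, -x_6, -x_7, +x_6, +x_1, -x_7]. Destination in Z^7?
(-3, -5, 0, 1, -9, 7, 0)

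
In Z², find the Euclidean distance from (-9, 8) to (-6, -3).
11.4018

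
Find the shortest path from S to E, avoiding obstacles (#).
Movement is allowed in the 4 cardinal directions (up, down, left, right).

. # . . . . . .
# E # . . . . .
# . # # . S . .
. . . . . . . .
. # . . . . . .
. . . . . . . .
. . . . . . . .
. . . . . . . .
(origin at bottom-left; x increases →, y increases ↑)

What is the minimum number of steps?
7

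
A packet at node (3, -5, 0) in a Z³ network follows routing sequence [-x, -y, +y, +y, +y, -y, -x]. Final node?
(1, -4, 0)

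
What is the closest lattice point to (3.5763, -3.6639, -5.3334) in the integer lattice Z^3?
(4, -4, -5)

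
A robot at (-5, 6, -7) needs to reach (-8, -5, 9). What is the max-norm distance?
16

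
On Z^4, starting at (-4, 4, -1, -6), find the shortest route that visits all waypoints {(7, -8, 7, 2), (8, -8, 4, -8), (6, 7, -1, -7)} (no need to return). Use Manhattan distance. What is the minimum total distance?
51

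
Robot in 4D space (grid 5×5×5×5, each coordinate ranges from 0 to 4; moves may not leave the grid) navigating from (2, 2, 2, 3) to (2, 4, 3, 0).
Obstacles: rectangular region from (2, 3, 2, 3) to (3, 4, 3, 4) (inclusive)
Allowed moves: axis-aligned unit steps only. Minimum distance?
6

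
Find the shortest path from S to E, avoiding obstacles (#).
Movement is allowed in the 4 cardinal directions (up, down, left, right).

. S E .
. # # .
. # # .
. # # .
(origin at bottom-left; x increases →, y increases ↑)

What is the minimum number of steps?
1
(one shortest path: (1, 3) → (2, 3))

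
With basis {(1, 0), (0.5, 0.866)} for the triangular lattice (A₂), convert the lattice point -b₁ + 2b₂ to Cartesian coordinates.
(0, 1.732)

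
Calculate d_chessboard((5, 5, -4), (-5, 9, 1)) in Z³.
10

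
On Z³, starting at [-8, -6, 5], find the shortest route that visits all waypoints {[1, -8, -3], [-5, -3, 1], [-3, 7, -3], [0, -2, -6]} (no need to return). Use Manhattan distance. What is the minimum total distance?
50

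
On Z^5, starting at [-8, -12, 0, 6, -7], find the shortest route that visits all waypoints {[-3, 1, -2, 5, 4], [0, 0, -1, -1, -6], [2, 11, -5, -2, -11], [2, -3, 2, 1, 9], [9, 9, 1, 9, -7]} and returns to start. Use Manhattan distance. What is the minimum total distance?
174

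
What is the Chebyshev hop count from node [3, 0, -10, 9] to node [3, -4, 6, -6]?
16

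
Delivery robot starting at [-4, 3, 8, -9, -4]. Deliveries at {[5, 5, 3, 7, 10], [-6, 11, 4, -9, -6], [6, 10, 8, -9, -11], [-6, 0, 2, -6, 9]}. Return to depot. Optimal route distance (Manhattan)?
144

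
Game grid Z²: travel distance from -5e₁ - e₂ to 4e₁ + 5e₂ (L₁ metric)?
15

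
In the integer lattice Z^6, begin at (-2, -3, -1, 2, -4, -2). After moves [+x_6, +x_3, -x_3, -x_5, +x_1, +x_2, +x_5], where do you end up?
(-1, -2, -1, 2, -4, -1)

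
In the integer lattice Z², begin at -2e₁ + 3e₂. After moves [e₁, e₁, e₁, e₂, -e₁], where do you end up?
(0, 4)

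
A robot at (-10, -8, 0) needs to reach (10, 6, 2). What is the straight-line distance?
24.4949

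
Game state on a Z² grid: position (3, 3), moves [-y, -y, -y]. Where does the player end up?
(3, 0)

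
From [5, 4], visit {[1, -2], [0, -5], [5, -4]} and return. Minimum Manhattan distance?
28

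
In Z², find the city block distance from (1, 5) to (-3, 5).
4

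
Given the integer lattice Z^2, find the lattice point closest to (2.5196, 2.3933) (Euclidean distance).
(3, 2)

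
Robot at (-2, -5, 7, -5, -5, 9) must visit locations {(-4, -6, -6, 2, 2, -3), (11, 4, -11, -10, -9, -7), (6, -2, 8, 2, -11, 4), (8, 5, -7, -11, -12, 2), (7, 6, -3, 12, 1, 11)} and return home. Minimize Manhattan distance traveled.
248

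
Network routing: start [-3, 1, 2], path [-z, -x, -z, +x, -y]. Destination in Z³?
(-3, 0, 0)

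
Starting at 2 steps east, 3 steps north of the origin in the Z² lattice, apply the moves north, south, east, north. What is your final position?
(3, 4)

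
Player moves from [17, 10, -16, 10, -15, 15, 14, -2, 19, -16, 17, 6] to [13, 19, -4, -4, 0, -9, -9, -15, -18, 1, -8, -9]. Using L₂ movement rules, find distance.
66.6633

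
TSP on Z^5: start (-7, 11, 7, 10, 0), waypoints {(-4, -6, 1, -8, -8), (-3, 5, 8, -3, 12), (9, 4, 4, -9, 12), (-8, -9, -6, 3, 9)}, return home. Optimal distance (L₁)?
198
(one optimal route: (-7, 11, 7, 10, 0) → (-3, 5, 8, -3, 12) → (9, 4, 4, -9, 12) → (-4, -6, 1, -8, -8) → (-8, -9, -6, 3, 9) → (-7, 11, 7, 10, 0))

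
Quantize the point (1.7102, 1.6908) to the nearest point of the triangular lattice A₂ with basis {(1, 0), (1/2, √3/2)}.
(2, 1.732)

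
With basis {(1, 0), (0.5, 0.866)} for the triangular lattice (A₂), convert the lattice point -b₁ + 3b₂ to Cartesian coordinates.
(0.5, 2.598)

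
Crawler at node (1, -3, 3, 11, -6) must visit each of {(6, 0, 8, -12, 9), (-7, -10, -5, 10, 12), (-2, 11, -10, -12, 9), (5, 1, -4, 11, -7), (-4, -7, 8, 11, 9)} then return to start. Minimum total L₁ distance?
214
(one optimal route: (1, -3, 3, 11, -6) → (5, 1, -4, 11, -7) → (6, 0, 8, -12, 9) → (-2, 11, -10, -12, 9) → (-7, -10, -5, 10, 12) → (-4, -7, 8, 11, 9) → (1, -3, 3, 11, -6))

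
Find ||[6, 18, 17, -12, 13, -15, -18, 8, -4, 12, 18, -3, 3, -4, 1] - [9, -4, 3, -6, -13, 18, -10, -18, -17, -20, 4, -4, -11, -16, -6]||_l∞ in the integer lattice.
33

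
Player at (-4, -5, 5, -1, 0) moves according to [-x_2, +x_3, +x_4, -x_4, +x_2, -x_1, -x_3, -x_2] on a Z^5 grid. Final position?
(-5, -6, 5, -1, 0)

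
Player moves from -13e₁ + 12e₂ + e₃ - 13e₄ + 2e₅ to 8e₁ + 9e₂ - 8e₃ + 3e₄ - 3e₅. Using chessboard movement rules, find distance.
21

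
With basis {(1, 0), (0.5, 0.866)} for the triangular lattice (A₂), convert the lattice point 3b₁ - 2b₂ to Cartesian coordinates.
(2, -1.732)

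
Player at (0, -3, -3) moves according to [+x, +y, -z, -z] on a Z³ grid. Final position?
(1, -2, -5)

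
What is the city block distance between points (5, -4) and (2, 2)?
9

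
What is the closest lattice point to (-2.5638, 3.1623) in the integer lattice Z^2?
(-3, 3)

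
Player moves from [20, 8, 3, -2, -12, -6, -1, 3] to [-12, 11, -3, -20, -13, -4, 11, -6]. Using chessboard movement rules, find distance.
32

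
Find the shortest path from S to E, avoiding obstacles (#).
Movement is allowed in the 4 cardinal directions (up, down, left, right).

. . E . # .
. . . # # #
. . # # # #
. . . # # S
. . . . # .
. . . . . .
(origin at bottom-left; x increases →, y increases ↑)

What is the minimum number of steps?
12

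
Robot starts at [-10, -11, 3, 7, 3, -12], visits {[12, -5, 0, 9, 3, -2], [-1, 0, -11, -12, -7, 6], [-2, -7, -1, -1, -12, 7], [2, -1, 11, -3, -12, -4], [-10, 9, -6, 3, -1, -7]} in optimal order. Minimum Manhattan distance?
223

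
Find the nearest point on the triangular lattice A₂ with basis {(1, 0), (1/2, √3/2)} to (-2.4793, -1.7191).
(-2, -1.732)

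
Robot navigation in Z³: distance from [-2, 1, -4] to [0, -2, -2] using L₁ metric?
7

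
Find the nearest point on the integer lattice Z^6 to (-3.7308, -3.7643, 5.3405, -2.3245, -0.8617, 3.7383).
(-4, -4, 5, -2, -1, 4)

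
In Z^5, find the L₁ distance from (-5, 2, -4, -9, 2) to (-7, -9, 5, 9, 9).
47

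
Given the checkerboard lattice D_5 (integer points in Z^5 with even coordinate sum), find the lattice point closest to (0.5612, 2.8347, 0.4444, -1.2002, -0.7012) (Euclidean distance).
(1, 3, 0, -1, -1)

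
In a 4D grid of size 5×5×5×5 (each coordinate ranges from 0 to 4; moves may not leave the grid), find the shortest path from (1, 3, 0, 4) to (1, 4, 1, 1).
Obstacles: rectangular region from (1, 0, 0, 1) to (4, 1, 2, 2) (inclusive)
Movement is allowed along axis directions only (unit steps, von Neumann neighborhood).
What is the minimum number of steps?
5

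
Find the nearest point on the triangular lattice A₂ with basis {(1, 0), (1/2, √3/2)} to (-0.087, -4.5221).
(-0.5, -4.33)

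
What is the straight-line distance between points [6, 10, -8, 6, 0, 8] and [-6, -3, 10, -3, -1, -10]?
32.2955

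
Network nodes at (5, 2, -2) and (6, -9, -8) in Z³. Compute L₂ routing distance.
12.5698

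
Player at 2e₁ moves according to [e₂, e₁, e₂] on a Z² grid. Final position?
(3, 2)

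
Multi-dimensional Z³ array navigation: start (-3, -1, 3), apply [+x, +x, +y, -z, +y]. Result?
(-1, 1, 2)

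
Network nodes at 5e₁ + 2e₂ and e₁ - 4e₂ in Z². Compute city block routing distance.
10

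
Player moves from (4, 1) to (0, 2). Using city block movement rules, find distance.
5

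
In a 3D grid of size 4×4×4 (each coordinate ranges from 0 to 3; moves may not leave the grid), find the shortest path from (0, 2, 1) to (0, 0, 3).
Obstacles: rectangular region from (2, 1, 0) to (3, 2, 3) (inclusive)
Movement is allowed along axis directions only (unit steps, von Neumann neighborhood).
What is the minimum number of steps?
4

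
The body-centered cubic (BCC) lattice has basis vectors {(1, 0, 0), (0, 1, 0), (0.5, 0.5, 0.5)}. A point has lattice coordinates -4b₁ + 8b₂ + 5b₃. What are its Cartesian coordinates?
(-1.5, 10.5, 2.5)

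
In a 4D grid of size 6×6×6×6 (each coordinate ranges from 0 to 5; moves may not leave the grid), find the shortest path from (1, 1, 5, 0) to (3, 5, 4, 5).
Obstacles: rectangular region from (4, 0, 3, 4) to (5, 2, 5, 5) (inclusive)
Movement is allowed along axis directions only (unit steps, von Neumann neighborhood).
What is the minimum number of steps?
12
(one shortest path: (1, 1, 5, 0) → (2, 1, 5, 0) → (3, 1, 5, 0) → (3, 2, 5, 0) → (3, 3, 5, 0) → (3, 4, 5, 0) → (3, 5, 5, 0) → (3, 5, 4, 0) → (3, 5, 4, 1) → (3, 5, 4, 2) → (3, 5, 4, 3) → (3, 5, 4, 4) → (3, 5, 4, 5))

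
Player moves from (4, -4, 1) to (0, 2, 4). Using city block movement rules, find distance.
13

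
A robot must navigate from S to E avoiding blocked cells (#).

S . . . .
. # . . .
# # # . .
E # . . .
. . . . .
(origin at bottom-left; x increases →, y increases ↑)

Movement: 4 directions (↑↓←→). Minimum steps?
11
(one shortest path: (0, 4) → (1, 4) → (2, 4) → (3, 4) → (3, 3) → (3, 2) → (3, 1) → (2, 1) → (2, 0) → (1, 0) → (0, 0) → (0, 1))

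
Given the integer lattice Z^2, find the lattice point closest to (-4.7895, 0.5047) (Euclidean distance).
(-5, 1)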